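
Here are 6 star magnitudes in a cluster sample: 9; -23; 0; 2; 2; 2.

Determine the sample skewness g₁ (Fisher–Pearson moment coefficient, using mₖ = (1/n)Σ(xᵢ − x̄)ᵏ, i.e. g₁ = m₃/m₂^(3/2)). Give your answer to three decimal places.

x̄ = (9 - 23 + 0 + 2 + 2 + 2) / 6 = -1.3333
deviations (xᵢ − x̄): 10.3333, -21.6667, 1.3333, 3.3333, 3.3333, 3.3333
Σ(xᵢ − x̄)² = 611.3333 ⇒ m₂ = 611.3333/6 = 101.88889
Σ(xᵢ − x̄)³ = -8954.4444 ⇒ m₃ = -8954.4444/6 = -1492.40741
m₂^(3/2) = 101.88889^(1.5) = 1028.46671
g₁ = m₃ / m₂^(3/2) = -1492.40741 / 1028.46671 ≈ -1.451

-1.451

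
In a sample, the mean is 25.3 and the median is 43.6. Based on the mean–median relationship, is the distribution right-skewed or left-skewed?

mean − median = 25.3 − 43.6 = -18.3
mean < median ⇒ the longer tail is on the left ⇒ left-skewed (negatively skewed).

left-skewed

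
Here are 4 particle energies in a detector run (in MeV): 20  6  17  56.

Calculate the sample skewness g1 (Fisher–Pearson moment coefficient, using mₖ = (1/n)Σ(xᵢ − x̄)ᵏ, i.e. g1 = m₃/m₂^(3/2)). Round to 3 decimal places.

x̄ = (20 + 6 + 17 + 56) / 4 = 24.7500
deviations (xᵢ − x̄): -4.7500, -18.7500, -7.7500, 31.2500
Σ(xᵢ − x̄)² = 1410.7500 ⇒ m₂ = 1410.7500/4 = 352.68750
Σ(xᵢ − x̄)³ = 23353.1250 ⇒ m₃ = 23353.1250/4 = 5838.28125
m₂^(3/2) = 352.68750^(1.5) = 6623.46280
g1 = m₃ / m₂^(3/2) = 5838.28125 / 6623.46280 ≈ 0.881

0.881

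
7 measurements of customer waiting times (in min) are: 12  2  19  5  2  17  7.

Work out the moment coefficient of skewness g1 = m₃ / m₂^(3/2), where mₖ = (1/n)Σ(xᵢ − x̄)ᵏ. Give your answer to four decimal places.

0.3501

x̄ = (12 + 2 + 19 + 5 + 2 + 17 + 7) / 7 = 9.1429
deviations (xᵢ − x̄): 2.8571, -7.1429, 9.8571, -4.1429, -7.1429, 7.8571, -2.1429
Σ(xᵢ − x̄)² = 290.8571 ⇒ m₂ = 290.8571/7 = 41.55102
Σ(xᵢ − x̄)³ = 656.3265 ⇒ m₃ = 656.3265/7 = 93.76093
m₂^(3/2) = 41.55102^(1.5) = 267.83821
g1 = m₃ / m₂^(3/2) = 93.76093 / 267.83821 ≈ 0.3501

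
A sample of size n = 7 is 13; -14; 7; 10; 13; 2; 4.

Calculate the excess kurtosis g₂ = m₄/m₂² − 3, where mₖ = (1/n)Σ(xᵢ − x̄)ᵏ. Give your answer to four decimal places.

0.4961

x̄ = 5.0000
Σ(xᵢ − x̄)² = 528.0000 ⇒ m₂ = 75.42857
Σ(xᵢ − x̄)⁴ = 139236.0000 ⇒ m₄ = 19890.85714
m₂² = 5689.46939
g₂ = m₄/m₂² − 3 = 3.49608 − 3 ≈ 0.4961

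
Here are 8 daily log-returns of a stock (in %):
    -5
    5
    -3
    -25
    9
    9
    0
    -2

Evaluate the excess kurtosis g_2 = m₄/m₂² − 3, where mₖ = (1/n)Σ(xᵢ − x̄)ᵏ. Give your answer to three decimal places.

x̄ = -1.5000
Σ(xᵢ − x̄)² = 832.0000 ⇒ m₂ = 104.00000
Σ(xᵢ − x̄)⁴ = 331235.5000 ⇒ m₄ = 41404.43750
m₂² = 10816.00000
g_2 = m₄/m₂² − 3 = 3.82807 − 3 ≈ 0.828

0.828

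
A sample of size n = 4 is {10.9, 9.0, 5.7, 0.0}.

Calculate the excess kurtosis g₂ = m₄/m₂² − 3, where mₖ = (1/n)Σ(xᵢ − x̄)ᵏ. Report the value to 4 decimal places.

x̄ = 6.4000
Σ(xᵢ − x̄)² = 68.4600 ⇒ m₂ = 17.11500
Σ(xᵢ − x̄)⁴ = 2133.7218 ⇒ m₄ = 533.43045
m₂² = 292.92323
g₂ = m₄/m₂² − 3 = 1.82106 − 3 ≈ -1.1789

-1.1789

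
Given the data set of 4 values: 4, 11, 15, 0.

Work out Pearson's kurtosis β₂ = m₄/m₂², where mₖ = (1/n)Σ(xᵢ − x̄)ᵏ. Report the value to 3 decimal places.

x̄ = 7.5000
Σ(xᵢ − x̄)² = 137.0000 ⇒ m₂ = 34.25000
Σ(xᵢ − x̄)⁴ = 6628.2500 ⇒ m₄ = 1657.06250
m₂² = 1173.06250
β₂ = m₄/m₂² = 1657.06250 / 1173.06250 ≈ 1.413

1.413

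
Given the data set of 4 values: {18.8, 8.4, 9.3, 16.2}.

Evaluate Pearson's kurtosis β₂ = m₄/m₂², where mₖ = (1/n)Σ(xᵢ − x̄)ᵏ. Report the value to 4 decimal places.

x̄ = 13.1750
Σ(xᵢ − x̄)² = 78.6075 ⇒ m₂ = 19.65187
Σ(xᵢ − x̄)⁴ = 1830.2006 ⇒ m₄ = 457.55015
m₂² = 386.19619
β₂ = m₄/m₂² = 457.55015 / 386.19619 ≈ 1.1848

1.1848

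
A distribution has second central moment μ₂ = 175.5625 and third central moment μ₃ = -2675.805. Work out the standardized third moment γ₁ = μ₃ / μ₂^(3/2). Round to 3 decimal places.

σ = √μ₂ = √175.5625 = 13.25000
σ³ = μ₂^(3/2) = 2326.20313
γ₁ = μ₃/σ³ = -2675.805 / 2326.20313 ≈ -1.150

-1.150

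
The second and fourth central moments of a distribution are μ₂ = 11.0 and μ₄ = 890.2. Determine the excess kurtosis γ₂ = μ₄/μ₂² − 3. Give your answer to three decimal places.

μ₂² = 11.0² = 121.00000
μ₄/μ₂² = 890.2 / 121.00000 = 7.35702
γ₂ = 7.35702 − 3 ≈ 4.357

4.357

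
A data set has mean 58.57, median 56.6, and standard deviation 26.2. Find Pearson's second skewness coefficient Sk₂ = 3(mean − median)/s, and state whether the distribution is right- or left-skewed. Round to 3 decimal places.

0.226, right-skewed

Sk₂ = 3(58.57 − 56.6) / 26.2 = 3 × 1.9700 / 26.2
    = 5.9100 / 26.2 ≈ 0.226
Sk₂ > 0 ⇒ mean > median ⇒ right-skewed (positive skew).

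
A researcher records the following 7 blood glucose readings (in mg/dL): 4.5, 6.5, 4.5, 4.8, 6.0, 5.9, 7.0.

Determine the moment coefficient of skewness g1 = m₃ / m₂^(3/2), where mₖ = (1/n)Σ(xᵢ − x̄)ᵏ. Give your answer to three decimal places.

0.069

x̄ = (4.5 + 6.5 + 4.5 + 4.8 + 6.0 + 5.9 + 7.0) / 7 = 5.6000
deviations (xᵢ − x̄): -1.1000, 0.9000, -1.1000, -0.8000, 0.4000, 0.3000, 1.4000
Σ(xᵢ − x̄)² = 6.0800 ⇒ m₂ = 6.0800/7 = 0.86857
Σ(xᵢ − x̄)³ = 0.3900 ⇒ m₃ = 0.3900/7 = 0.05571
m₂^(3/2) = 0.86857^(1.5) = 0.80948
g1 = m₃ / m₂^(3/2) = 0.05571 / 0.80948 ≈ 0.069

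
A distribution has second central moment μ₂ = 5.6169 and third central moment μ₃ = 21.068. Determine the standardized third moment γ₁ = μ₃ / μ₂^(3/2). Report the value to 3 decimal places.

1.583

σ = √μ₂ = √5.6169 = 2.37000
σ³ = μ₂^(3/2) = 13.31205
γ₁ = μ₃/σ³ = 21.068 / 13.31205 ≈ 1.583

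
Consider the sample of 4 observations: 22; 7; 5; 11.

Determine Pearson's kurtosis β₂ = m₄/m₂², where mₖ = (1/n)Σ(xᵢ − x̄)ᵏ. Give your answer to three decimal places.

2.038

x̄ = 11.2500
Σ(xᵢ − x̄)² = 172.7500 ⇒ m₂ = 43.18750
Σ(xᵢ − x̄)⁴ = 15206.8281 ⇒ m₄ = 3801.70703
m₂² = 1865.16016
β₂ = m₄/m₂² = 3801.70703 / 1865.16016 ≈ 2.038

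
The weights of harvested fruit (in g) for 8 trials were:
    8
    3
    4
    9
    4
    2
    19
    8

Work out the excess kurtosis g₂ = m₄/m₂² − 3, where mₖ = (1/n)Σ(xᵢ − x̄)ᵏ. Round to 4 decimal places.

x̄ = 7.1250
Σ(xᵢ − x̄)² = 208.8750 ⇒ m₂ = 26.10938
Σ(xᵢ − x̄)⁴ = 21069.0879 ⇒ m₄ = 2633.63599
m₂² = 681.69946
g₂ = m₄/m₂² − 3 = 3.86334 − 3 ≈ 0.8633

0.8633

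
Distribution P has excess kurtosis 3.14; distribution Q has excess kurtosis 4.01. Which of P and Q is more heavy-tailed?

Higher excess kurtosis ⇒ heavier tails relative to the normal distribution.
3.14 vs 4.01: the larger is 4.01, so Q has heavier tails.

Q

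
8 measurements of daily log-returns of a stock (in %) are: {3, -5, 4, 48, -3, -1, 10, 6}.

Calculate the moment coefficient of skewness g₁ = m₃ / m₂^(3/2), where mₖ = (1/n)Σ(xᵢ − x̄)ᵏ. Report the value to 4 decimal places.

x̄ = (3 - 5 + 4 + 48 - 3 - 1 + 10 + 6) / 8 = 7.7500
deviations (xᵢ − x̄): -4.7500, -12.7500, -3.7500, 40.2500, -10.7500, -8.7500, 2.2500, -1.7500
Σ(xᵢ − x̄)² = 2019.5000 ⇒ m₂ = 2019.5000/8 = 252.43750
Σ(xᵢ − x̄)³ = 61068.7500 ⇒ m₃ = 61068.7500/8 = 7633.59375
m₂^(3/2) = 252.43750^(1.5) = 4010.79815
g₁ = m₃ / m₂^(3/2) = 7633.59375 / 4010.79815 ≈ 1.9033

1.9033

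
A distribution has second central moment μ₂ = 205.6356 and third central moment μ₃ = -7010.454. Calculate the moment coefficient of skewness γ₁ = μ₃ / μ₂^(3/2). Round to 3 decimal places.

-2.377

σ = √μ₂ = √205.6356 = 14.34000
σ³ = μ₂^(3/2) = 2948.81450
γ₁ = μ₃/σ³ = -7010.454 / 2948.81450 ≈ -2.377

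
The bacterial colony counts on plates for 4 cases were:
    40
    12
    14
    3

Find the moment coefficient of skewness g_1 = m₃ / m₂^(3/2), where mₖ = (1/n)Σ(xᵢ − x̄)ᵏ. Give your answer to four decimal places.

0.8327

x̄ = (40 + 12 + 14 + 3) / 4 = 17.2500
deviations (xᵢ − x̄): 22.7500, -5.2500, -3.2500, -14.2500
Σ(xᵢ − x̄)² = 758.7500 ⇒ m₂ = 758.7500/4 = 189.68750
Σ(xᵢ − x̄)³ = 8701.8750 ⇒ m₃ = 8701.8750/4 = 2175.46875
m₂^(3/2) = 189.68750^(1.5) = 2612.51065
g_1 = m₃ / m₂^(3/2) = 2175.46875 / 2612.51065 ≈ 0.8327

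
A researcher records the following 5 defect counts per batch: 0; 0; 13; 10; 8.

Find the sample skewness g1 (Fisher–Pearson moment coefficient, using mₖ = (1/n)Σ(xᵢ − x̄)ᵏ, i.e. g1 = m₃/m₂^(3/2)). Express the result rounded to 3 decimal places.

-0.136

x̄ = (0 + 0 + 13 + 10 + 8) / 5 = 6.2000
deviations (xᵢ − x̄): -6.2000, -6.2000, 6.8000, 3.8000, 1.8000
Σ(xᵢ − x̄)² = 140.8000 ⇒ m₂ = 140.8000/5 = 28.16000
Σ(xᵢ − x̄)³ = -101.5200 ⇒ m₃ = -101.5200/5 = -20.30400
m₂^(3/2) = 28.16000^(1.5) = 149.43385
g1 = m₃ / m₂^(3/2) = -20.30400 / 149.43385 ≈ -0.136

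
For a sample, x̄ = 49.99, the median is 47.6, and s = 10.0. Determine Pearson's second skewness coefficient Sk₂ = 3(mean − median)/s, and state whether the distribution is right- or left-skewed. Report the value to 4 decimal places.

0.7170, right-skewed

Sk₂ = 3(49.99 − 47.6) / 10.0 = 3 × 2.3900 / 10.0
    = 7.1700 / 10.0 ≈ 0.7170
Sk₂ > 0 ⇒ mean > median ⇒ right-skewed (positive skew).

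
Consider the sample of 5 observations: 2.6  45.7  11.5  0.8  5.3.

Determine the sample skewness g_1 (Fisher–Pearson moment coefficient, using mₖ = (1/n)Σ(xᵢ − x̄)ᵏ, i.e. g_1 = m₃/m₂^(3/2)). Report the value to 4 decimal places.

x̄ = (2.6 + 45.7 + 11.5 + 0.8 + 5.3) / 5 = 13.1800
deviations (xᵢ − x̄): -10.5800, 32.5200, -1.6800, -12.3800, -7.8800
Σ(xᵢ − x̄)² = 1387.6680 ⇒ m₂ = 1387.6680/5 = 277.53360
Σ(xᵢ − x̄)³ = 30815.7931 ⇒ m₃ = 30815.7931/5 = 6163.15862
m₂^(3/2) = 277.53360^(1.5) = 4623.52653
g_1 = m₃ / m₂^(3/2) = 6163.15862 / 4623.52653 ≈ 1.3330

1.3330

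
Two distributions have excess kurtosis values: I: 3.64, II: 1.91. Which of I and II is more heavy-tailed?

I

Higher excess kurtosis ⇒ heavier tails relative to the normal distribution.
3.64 vs 1.91: the larger is 3.64, so I has heavier tails.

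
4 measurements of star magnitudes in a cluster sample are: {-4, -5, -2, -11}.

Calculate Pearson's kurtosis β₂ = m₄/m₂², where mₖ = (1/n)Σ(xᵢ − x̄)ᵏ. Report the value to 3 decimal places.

2.114

x̄ = -5.5000
Σ(xᵢ − x̄)² = 45.0000 ⇒ m₂ = 11.25000
Σ(xᵢ − x̄)⁴ = 1070.2500 ⇒ m₄ = 267.56250
m₂² = 126.56250
β₂ = m₄/m₂² = 267.56250 / 126.56250 ≈ 2.114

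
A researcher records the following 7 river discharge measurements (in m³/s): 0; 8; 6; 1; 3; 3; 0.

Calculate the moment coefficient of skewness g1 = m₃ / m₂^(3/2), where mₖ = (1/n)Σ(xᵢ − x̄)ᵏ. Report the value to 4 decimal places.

x̄ = (0 + 8 + 6 + 1 + 3 + 3 + 0) / 7 = 3.0000
deviations (xᵢ − x̄): -3.0000, 5.0000, 3.0000, -2.0000, 0.0000, 0.0000, -3.0000
Σ(xᵢ − x̄)² = 56.0000 ⇒ m₂ = 56.0000/7 = 8.00000
Σ(xᵢ − x̄)³ = 90.0000 ⇒ m₃ = 90.0000/7 = 12.85714
m₂^(3/2) = 8.00000^(1.5) = 22.62742
g1 = m₃ / m₂^(3/2) = 12.85714 / 22.62742 ≈ 0.5682

0.5682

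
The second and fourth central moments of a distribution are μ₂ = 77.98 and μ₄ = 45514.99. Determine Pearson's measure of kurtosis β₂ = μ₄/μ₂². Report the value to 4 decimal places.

μ₂² = 77.98² = 6080.88040
μ₄/μ₂² = 45514.99 / 6080.88040 = 7.48493
β₂ ≈ 7.4849

7.4849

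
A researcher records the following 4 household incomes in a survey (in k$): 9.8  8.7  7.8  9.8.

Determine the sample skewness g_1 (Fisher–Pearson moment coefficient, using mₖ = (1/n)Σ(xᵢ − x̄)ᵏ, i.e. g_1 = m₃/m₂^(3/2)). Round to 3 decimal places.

x̄ = (9.8 + 8.7 + 7.8 + 9.8) / 4 = 9.0250
deviations (xᵢ − x̄): 0.7750, -0.3250, -1.2250, 0.7750
Σ(xᵢ − x̄)² = 2.8075 ⇒ m₂ = 2.8075/4 = 0.70188
Σ(xᵢ − x̄)³ = -0.9416 ⇒ m₃ = -0.9416/4 = -0.23541
m₂^(3/2) = 0.70188^(1.5) = 0.58802
g_1 = m₃ / m₂^(3/2) = -0.23541 / 0.58802 ≈ -0.400

-0.400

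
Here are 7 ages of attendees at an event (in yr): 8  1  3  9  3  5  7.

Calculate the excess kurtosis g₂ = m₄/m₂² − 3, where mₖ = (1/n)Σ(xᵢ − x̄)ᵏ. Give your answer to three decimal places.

-1.405

x̄ = 5.1429
Σ(xᵢ − x̄)² = 52.8571 ⇒ m₂ = 7.55102
Σ(xᵢ − x̄)⁴ = 636.6239 ⇒ m₄ = 90.94627
m₂² = 57.01791
g₂ = m₄/m₂² − 3 = 1.59505 − 3 ≈ -1.405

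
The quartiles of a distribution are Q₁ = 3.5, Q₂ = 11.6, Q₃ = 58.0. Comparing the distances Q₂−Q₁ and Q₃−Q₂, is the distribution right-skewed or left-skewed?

Q₂ − Q₁ = 8.1;  Q₃ − Q₂ = 46.4
Q₃ − Q₂ > Q₂ − Q₁ ⇒ the upper half is more spread out ⇒ right-skewed.

right-skewed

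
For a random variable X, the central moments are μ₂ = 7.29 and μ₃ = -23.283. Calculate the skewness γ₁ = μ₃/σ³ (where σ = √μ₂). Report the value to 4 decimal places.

-1.1829

σ = √μ₂ = √7.29 = 2.70000
σ³ = μ₂^(3/2) = 19.68300
γ₁ = μ₃/σ³ = -23.283 / 19.68300 ≈ -1.1829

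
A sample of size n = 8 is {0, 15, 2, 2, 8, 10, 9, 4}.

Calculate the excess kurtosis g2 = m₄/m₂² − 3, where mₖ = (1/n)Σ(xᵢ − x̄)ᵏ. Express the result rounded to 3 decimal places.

x̄ = 6.2500
Σ(xᵢ − x̄)² = 181.5000 ⇒ m₂ = 22.68750
Σ(xᵢ − x̄)⁴ = 8330.1563 ⇒ m₄ = 1041.26953
m₂² = 514.72266
g2 = m₄/m₂² − 3 = 2.02297 − 3 ≈ -0.977

-0.977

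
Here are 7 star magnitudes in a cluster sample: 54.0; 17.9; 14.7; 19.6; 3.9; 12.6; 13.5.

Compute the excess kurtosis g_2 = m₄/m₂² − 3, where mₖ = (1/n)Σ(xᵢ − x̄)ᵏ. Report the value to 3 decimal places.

1.371

x̄ = 19.4571
Σ(xᵢ − x̄)² = 1542.8171 ⇒ m₂ = 220.40245
Σ(xᵢ − x̄)⁴ = 1486311.9214 ⇒ m₄ = 212330.27449
m₂² = 48577.23952
g_2 = m₄/m₂² − 3 = 4.37098 − 3 ≈ 1.371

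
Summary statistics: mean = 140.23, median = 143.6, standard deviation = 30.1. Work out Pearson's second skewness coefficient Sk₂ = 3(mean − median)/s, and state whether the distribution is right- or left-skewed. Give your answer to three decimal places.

Sk₂ = 3(140.23 − 143.6) / 30.1 = 3 × -3.3700 / 30.1
    = -10.1100 / 30.1 ≈ -0.336
Sk₂ < 0 ⇒ mean < median ⇒ left-skewed (negative skew).

-0.336, left-skewed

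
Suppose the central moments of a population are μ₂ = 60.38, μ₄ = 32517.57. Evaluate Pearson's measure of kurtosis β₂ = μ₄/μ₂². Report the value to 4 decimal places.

μ₂² = 60.38² = 3645.74440
μ₄/μ₂² = 32517.57 / 3645.74440 = 8.91932
β₂ ≈ 8.9193

8.9193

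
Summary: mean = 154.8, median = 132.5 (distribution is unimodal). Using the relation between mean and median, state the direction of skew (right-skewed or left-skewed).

mean − median = 154.8 − 132.5 = 22.3
mean > median ⇒ the longer tail is on the right ⇒ right-skewed (positively skewed).

right-skewed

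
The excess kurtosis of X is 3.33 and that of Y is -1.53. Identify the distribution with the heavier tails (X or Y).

Higher excess kurtosis ⇒ heavier tails relative to the normal distribution.
3.33 vs -1.53: the larger is 3.33, so X has heavier tails. (X is leptokurtic — heavier-than-normal tails; the other is platykurtic.)

X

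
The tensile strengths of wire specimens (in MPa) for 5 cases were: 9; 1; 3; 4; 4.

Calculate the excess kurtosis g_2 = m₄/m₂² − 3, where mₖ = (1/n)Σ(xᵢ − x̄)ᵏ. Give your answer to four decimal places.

-0.3668

x̄ = 4.2000
Σ(xᵢ − x̄)² = 34.8000 ⇒ m₂ = 6.96000
Σ(xᵢ − x̄)⁴ = 637.7760 ⇒ m₄ = 127.55520
m₂² = 48.44160
g_2 = m₄/m₂² − 3 = 2.63317 − 3 ≈ -0.3668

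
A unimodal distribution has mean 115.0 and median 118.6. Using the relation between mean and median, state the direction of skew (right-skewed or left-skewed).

mean − median = 115.0 − 118.6 = -3.6
mean < median ⇒ the longer tail is on the left ⇒ left-skewed (negatively skewed).

left-skewed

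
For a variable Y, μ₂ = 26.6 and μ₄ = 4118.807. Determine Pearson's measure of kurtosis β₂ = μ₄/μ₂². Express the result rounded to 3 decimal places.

5.821

μ₂² = 26.6² = 707.56000
μ₄/μ₂² = 4118.807 / 707.56000 = 5.82114
β₂ ≈ 5.821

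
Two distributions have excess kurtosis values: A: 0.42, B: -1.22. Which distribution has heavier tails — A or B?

Higher excess kurtosis ⇒ heavier tails relative to the normal distribution.
0.42 vs -1.22: the larger is 0.42, so A has heavier tails. (A is leptokurtic — heavier-than-normal tails; the other is platykurtic.)

A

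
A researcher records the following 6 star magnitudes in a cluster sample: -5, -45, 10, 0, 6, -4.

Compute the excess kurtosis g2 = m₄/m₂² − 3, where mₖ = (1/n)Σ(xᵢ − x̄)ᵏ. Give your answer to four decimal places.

0.6362

x̄ = -6.3333
Σ(xᵢ − x̄)² = 1961.3333 ⇒ m₂ = 326.88889
Σ(xᵢ − x̄)⁴ = 2331307.1111 ⇒ m₄ = 388551.18519
m₂² = 106856.34568
g2 = m₄/m₂² − 3 = 3.63620 − 3 ≈ 0.6362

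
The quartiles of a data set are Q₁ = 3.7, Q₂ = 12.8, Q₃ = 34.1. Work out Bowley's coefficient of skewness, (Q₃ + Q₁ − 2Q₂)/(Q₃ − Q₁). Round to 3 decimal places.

numerator: Q₃ + Q₁ − 2Q₂ = 34.1 + 3.7 − 2×12.8 = 12.2000
denominator: Q₃ − Q₁ = 34.1 − 3.7 = 30.4000
Bowley skewness = 12.2000 / 30.4000 ≈ 0.401

0.401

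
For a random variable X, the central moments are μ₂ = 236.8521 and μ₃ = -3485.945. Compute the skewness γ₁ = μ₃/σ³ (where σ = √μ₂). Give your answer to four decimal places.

σ = √μ₂ = √236.8521 = 15.39000
σ³ = μ₂^(3/2) = 3645.15382
γ₁ = μ₃/σ³ = -3485.945 / 3645.15382 ≈ -0.9563

-0.9563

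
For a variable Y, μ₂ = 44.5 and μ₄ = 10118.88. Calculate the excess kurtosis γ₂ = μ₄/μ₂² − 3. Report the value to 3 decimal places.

2.110

μ₂² = 44.5² = 1980.25000
μ₄/μ₂² = 10118.88 / 1980.25000 = 5.10990
γ₂ = 5.10990 − 3 ≈ 2.110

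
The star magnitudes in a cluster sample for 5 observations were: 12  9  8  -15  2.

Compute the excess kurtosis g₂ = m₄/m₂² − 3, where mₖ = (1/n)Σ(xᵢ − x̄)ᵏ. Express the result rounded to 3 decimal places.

x̄ = 3.2000
Σ(xᵢ − x̄)² = 466.8000 ⇒ m₂ = 93.36000
Σ(xᵢ − x̄)⁴ = 117381.4560 ⇒ m₄ = 23476.29120
m₂² = 8716.08960
g₂ = m₄/m₂² − 3 = 2.69344 − 3 ≈ -0.307

-0.307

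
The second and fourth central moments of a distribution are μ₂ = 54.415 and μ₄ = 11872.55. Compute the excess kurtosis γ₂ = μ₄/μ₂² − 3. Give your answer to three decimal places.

μ₂² = 54.415² = 2960.99223
μ₄/μ₂² = 11872.55 / 2960.99223 = 4.00965
γ₂ = 4.00965 − 3 ≈ 1.010

1.010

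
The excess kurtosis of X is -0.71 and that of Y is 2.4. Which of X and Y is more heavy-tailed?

Y

Higher excess kurtosis ⇒ heavier tails relative to the normal distribution.
-0.71 vs 2.4: the larger is 2.4, so Y has heavier tails. (Y is leptokurtic — heavier-than-normal tails; the other is platykurtic.)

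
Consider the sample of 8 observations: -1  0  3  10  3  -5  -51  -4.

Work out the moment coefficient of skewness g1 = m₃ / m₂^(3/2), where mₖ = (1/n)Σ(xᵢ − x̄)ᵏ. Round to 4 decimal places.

x̄ = (-1 + 0 + 3 + 10 + 3 - 5 - 51 - 4) / 8 = -5.6250
deviations (xᵢ − x̄): 4.6250, 5.6250, 8.6250, 15.6250, 8.6250, 0.6250, -45.3750, 1.6250
Σ(xᵢ − x̄)² = 2507.8750 ⇒ m₂ = 2507.8750/8 = 313.48438
Σ(xᵢ − x̄)³ = -88042.7813 ⇒ m₃ = -88042.7813/8 = -11005.34766
m₂^(3/2) = 313.48438^(1.5) = 5550.39446
g1 = m₃ / m₂^(3/2) = -11005.34766 / 5550.39446 ≈ -1.9828

-1.9828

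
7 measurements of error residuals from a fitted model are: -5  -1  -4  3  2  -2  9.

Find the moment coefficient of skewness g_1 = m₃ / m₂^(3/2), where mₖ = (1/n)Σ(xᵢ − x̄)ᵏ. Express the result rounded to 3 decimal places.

0.717

x̄ = (-5 - 1 - 4 + 3 + 2 - 2 + 9) / 7 = 0.2857
deviations (xᵢ − x̄): -5.2857, -1.2857, -4.2857, 2.7143, 1.7143, -2.2857, 8.7143
Σ(xᵢ − x̄)² = 139.4286 ⇒ m₂ = 139.4286/7 = 19.91837
Σ(xᵢ − x̄)³ = 446.3265 ⇒ m₃ = 446.3265/7 = 63.76093
m₂^(3/2) = 19.91837^(1.5) = 88.89567
g_1 = m₃ / m₂^(3/2) = 63.76093 / 88.89567 ≈ 0.717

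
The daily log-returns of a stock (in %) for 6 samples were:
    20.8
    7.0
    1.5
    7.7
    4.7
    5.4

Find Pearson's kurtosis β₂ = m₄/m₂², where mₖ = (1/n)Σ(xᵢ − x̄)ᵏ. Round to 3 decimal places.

3.552

x̄ = 7.8500
Σ(xᵢ − x̄)² = 224.6950 ⇒ m₂ = 37.44917
Σ(xᵢ − x̄)⁴ = 29885.0410 ⇒ m₄ = 4980.84017
m₂² = 1402.44008
β₂ = m₄/m₂² = 4980.84017 / 1402.44008 ≈ 3.552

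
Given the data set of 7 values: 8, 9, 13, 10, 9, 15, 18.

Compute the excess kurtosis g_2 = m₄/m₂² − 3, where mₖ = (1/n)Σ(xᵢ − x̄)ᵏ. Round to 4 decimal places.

x̄ = 11.7143
Σ(xᵢ − x̄)² = 83.4286 ⇒ m₂ = 11.91837
Σ(xᵢ − x̄)⁴ = 1987.8601 ⇒ m₄ = 283.98001
m₂² = 142.04748
g_2 = m₄/m₂² − 3 = 1.99919 − 3 ≈ -1.0008

-1.0008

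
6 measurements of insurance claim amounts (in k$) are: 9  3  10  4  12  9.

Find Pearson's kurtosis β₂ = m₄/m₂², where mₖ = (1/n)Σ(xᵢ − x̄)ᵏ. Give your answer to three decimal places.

1.655

x̄ = 7.8333
Σ(xᵢ − x̄)² = 62.8333 ⇒ m₂ = 10.47222
Σ(xᵢ − x̄)⁴ = 1088.8194 ⇒ m₄ = 181.46991
m₂² = 109.66744
β₂ = m₄/m₂² = 181.46991 / 109.66744 ≈ 1.655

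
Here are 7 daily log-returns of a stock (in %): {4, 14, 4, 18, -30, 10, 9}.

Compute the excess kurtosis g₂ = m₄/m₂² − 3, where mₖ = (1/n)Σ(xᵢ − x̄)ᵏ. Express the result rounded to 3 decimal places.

x̄ = 4.1429
Σ(xᵢ − x̄)² = 1512.8571 ⇒ m₂ = 216.12245
Σ(xᵢ − x̄)⁴ = 1406983.3994 ⇒ m₄ = 200997.62849
m₂² = 46708.91295
g₂ = m₄/m₂² − 3 = 4.30320 − 3 ≈ 1.303

1.303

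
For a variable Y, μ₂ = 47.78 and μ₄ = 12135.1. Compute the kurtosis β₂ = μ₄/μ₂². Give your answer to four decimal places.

5.3156

μ₂² = 47.78² = 2282.92840
μ₄/μ₂² = 12135.1 / 2282.92840 = 5.31559
β₂ ≈ 5.3156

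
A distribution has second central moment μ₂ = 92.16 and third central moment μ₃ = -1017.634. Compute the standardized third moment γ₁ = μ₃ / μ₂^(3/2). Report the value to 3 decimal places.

σ = √μ₂ = √92.16 = 9.60000
σ³ = μ₂^(3/2) = 884.73600
γ₁ = μ₃/σ³ = -1017.634 / 884.73600 ≈ -1.150

-1.150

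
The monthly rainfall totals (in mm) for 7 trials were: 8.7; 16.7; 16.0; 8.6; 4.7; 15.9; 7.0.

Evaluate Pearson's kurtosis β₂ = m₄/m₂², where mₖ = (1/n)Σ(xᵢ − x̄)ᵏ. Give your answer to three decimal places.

x̄ = 11.0857
Σ(xᵢ − x̄)² = 148.1886 ⇒ m₂ = 21.16980
Σ(xᵢ − x̄)⁴ = 4125.9673 ⇒ m₄ = 589.42390
m₂² = 448.16026
β₂ = m₄/m₂² = 589.42390 / 448.16026 ≈ 1.315

1.315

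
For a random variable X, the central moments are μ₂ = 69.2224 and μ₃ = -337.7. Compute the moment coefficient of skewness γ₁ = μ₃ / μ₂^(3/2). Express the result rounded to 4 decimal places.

σ = √μ₂ = √69.2224 = 8.32000
σ³ = μ₂^(3/2) = 575.93037
γ₁ = μ₃/σ³ = -337.7 / 575.93037 ≈ -0.5864

-0.5864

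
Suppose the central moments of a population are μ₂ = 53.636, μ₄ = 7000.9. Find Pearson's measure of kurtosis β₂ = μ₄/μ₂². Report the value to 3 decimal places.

μ₂² = 53.636² = 2876.82050
μ₄/μ₂² = 7000.9 / 2876.82050 = 2.43355
β₂ ≈ 2.434

2.434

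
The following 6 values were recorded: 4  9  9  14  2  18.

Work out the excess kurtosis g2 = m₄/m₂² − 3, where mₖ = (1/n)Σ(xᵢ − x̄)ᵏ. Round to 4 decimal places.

-1.1685

x̄ = 9.3333
Σ(xᵢ − x̄)² = 179.3333 ⇒ m₂ = 29.88889
Σ(xᵢ − x̄)⁴ = 9817.1111 ⇒ m₄ = 1636.18519
m₂² = 893.34568
g2 = m₄/m₂² − 3 = 1.83153 − 3 ≈ -1.1685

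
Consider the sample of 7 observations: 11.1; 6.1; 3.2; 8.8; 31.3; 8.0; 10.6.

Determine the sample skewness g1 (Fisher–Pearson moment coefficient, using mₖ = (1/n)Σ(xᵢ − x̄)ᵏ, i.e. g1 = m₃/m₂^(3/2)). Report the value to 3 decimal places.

1.670

x̄ = (11.1 + 6.1 + 3.2 + 8.8 + 31.3 + 8.0 + 10.6) / 7 = 11.3000
deviations (xᵢ − x̄): -0.2000, -5.2000, -8.1000, -2.5000, 20.0000, -3.3000, -0.7000
Σ(xᵢ − x̄)² = 510.3200 ⇒ m₂ = 510.3200/7 = 72.90286
Σ(xᵢ − x̄)³ = 7276.0380 ⇒ m₃ = 7276.0380/7 = 1039.43400
m₂^(3/2) = 72.90286^(1.5) = 622.46770
g1 = m₃ / m₂^(3/2) = 1039.43400 / 622.46770 ≈ 1.670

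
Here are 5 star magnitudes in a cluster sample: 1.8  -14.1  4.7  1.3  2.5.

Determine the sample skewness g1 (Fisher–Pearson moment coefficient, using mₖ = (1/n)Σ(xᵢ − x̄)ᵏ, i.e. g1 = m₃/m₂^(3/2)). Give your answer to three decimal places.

-1.386

x̄ = (1.8 - 14.1 + 4.7 + 1.3 + 2.5) / 5 = -0.7600
deviations (xᵢ − x̄): 2.5600, -13.3400, 5.4600, 2.0600, 3.2600
Σ(xᵢ − x̄)² = 229.1920 ⇒ m₂ = 229.1920/5 = 45.83840
Σ(xᵢ − x̄)³ = -2150.9914 ⇒ m₃ = -2150.9914/5 = -430.19827
m₂^(3/2) = 45.83840^(1.5) = 310.34459
g1 = m₃ / m₂^(3/2) = -430.19827 / 310.34459 ≈ -1.386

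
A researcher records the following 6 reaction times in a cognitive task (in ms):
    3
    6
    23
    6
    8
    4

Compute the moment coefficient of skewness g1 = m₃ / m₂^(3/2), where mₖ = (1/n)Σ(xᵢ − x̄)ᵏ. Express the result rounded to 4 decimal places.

1.5700

x̄ = (3 + 6 + 23 + 6 + 8 + 4) / 6 = 8.3333
deviations (xᵢ − x̄): -5.3333, -2.3333, 14.6667, -2.3333, -0.3333, -4.3333
Σ(xᵢ − x̄)² = 273.3333 ⇒ m₂ = 273.3333/6 = 45.55556
Σ(xᵢ − x̄)³ = 2896.4444 ⇒ m₃ = 2896.4444/6 = 482.74074
m₂^(3/2) = 45.55556^(1.5) = 307.47657
g1 = m₃ / m₂^(3/2) = 482.74074 / 307.47657 ≈ 1.5700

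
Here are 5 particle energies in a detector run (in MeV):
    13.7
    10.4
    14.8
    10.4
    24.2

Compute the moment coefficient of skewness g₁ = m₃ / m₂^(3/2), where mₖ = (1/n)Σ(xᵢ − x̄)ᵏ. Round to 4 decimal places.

x̄ = (13.7 + 10.4 + 14.8 + 10.4 + 24.2) / 5 = 14.7000
deviations (xᵢ − x̄): -1.0000, -4.3000, 0.1000, -4.3000, 9.5000
Σ(xᵢ − x̄)² = 128.2400 ⇒ m₂ = 128.2400/5 = 25.64800
Σ(xᵢ − x̄)³ = 697.3620 ⇒ m₃ = 697.3620/5 = 139.47240
m₂^(3/2) = 25.64800^(1.5) = 129.89136
g₁ = m₃ / m₂^(3/2) = 139.47240 / 129.89136 ≈ 1.0738

1.0738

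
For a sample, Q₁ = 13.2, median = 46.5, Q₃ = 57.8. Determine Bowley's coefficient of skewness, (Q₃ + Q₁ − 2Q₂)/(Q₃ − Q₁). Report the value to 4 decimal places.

numerator: Q₃ + Q₁ − 2Q₂ = 57.8 + 13.2 − 2×46.5 = -22.0000
denominator: Q₃ − Q₁ = 57.8 − 13.2 = 44.6000
Bowley skewness = -22.0000 / 44.6000 ≈ -0.4933

-0.4933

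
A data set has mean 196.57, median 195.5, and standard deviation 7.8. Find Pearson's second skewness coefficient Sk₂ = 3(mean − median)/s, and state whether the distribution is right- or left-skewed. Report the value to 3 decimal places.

Sk₂ = 3(196.57 − 195.5) / 7.8 = 3 × 1.0700 / 7.8
    = 3.2100 / 7.8 ≈ 0.412
Sk₂ > 0 ⇒ mean > median ⇒ right-skewed (positive skew).

0.412, right-skewed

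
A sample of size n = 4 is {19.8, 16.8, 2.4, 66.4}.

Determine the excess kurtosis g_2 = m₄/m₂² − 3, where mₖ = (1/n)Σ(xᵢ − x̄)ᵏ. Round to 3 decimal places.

-0.820

x̄ = 26.3500
Σ(xᵢ − x̄)² = 2311.7100 ⇒ m₂ = 577.92750
Σ(xᵢ − x̄)⁴ = 2912002.3685 ⇒ m₄ = 728000.59213
m₂² = 334000.19526
g_2 = m₄/m₂² − 3 = 2.17964 − 3 ≈ -0.820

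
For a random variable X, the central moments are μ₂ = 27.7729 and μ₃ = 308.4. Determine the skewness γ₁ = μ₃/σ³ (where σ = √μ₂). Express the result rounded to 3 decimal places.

σ = √μ₂ = √27.7729 = 5.27000
σ³ = μ₂^(3/2) = 146.36318
γ₁ = μ₃/σ³ = 308.4 / 146.36318 ≈ 2.107

2.107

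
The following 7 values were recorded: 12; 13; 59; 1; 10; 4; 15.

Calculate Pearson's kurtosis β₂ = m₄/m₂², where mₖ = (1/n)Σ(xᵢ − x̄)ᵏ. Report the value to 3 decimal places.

x̄ = 16.2857
Σ(xᵢ − x̄)² = 2279.4286 ⇒ m₂ = 325.63265
Σ(xᵢ − x̄)⁴ = 3408231.4519 ⇒ m₄ = 486890.20741
m₂² = 106036.62474
β₂ = m₄/m₂² = 486890.20741 / 106036.62474 ≈ 4.592

4.592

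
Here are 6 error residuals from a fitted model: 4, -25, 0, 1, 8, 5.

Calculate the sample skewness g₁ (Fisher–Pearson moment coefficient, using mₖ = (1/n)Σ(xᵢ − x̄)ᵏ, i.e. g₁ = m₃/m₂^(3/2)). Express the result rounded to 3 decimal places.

-1.561

x̄ = (4 - 25 + 0 + 1 + 8 + 5) / 6 = -1.1667
deviations (xᵢ − x̄): 5.1667, -23.8333, 1.1667, 2.1667, 9.1667, 6.1667
Σ(xᵢ − x̄)² = 722.8333 ⇒ m₂ = 722.8333/6 = 120.47222
Σ(xᵢ − x̄)³ = -12383.5556 ⇒ m₃ = -12383.5556/6 = -2063.92593
m₂^(3/2) = 120.47222^(1.5) = 1322.30117
g₁ = m₃ / m₂^(3/2) = -2063.92593 / 1322.30117 ≈ -1.561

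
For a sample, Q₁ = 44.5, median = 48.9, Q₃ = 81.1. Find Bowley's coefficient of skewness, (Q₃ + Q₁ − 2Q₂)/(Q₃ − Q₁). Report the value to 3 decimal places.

0.760

numerator: Q₃ + Q₁ − 2Q₂ = 81.1 + 44.5 − 2×48.9 = 27.8000
denominator: Q₃ − Q₁ = 81.1 − 44.5 = 36.6000
Bowley skewness = 27.8000 / 36.6000 ≈ 0.760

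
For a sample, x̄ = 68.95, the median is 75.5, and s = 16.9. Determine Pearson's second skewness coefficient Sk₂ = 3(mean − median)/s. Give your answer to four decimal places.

-1.1627

Sk₂ = 3(68.95 − 75.5) / 16.9 = 3 × -6.5500 / 16.9
    = -19.6500 / 16.9 ≈ -1.1627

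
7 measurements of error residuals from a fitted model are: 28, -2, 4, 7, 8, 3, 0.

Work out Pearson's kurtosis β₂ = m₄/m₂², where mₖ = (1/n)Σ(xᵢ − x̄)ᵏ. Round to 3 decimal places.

x̄ = 6.8571
Σ(xᵢ − x̄)² = 596.8571 ⇒ m₂ = 85.26531
Σ(xᵢ − x̄)⁴ = 208482.0933 ⇒ m₄ = 29783.15618
m₂² = 7270.17243
β₂ = m₄/m₂² = 29783.15618 / 7270.17243 ≈ 4.097

4.097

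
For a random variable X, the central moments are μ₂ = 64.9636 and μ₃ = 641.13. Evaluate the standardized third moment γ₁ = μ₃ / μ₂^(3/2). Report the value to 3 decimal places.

1.224

σ = √μ₂ = √64.9636 = 8.06000
σ³ = μ₂^(3/2) = 523.60662
γ₁ = μ₃/σ³ = 641.13 / 523.60662 ≈ 1.224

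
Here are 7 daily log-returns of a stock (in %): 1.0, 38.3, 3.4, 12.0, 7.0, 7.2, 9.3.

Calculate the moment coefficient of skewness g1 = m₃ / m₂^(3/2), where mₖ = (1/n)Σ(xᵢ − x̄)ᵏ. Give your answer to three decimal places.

1.688

x̄ = (1.0 + 38.3 + 3.4 + 12.0 + 7.0 + 7.2 + 9.3) / 7 = 11.1714
deviations (xᵢ − x̄): -10.1714, 27.1286, -7.7714, 0.8286, -4.1714, -3.9714, -1.8714
Σ(xᵢ − x̄)² = 937.1743 ⇒ m₂ = 937.1743/7 = 133.88204
Σ(xᵢ − x̄)³ = 18302.6454 ⇒ m₃ = 18302.6454/7 = 2614.66363
m₂^(3/2) = 133.88204^(1.5) = 1549.11438
g1 = m₃ / m₂^(3/2) = 2614.66363 / 1549.11438 ≈ 1.688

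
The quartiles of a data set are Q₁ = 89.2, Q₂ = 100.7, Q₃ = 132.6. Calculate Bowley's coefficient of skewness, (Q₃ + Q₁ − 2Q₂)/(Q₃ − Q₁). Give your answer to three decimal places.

0.470

numerator: Q₃ + Q₁ − 2Q₂ = 132.6 + 89.2 − 2×100.7 = 20.4000
denominator: Q₃ − Q₁ = 132.6 − 89.2 = 43.4000
Bowley skewness = 20.4000 / 43.4000 ≈ 0.470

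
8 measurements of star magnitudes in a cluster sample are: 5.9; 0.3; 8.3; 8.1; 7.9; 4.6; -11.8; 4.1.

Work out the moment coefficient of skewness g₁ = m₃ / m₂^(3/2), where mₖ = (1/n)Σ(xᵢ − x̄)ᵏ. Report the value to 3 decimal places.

-1.635

x̄ = (5.9 + 0.3 + 8.3 + 8.1 + 7.9 + 4.6 - 11.8 + 4.1) / 8 = 3.4250
deviations (xᵢ − x̄): 2.4750, -3.1250, 4.8750, 4.6750, 4.4750, 1.1750, -15.2250, 0.6750
Σ(xᵢ − x̄)² = 315.1750 ⇒ m₂ = 315.1750/8 = 39.39688
Σ(xᵢ − x̄)³ = -3234.9443 ⇒ m₃ = -3234.9443/8 = -404.36803
m₂^(3/2) = 39.39688^(1.5) = 247.28209
g₁ = m₃ / m₂^(3/2) = -404.36803 / 247.28209 ≈ -1.635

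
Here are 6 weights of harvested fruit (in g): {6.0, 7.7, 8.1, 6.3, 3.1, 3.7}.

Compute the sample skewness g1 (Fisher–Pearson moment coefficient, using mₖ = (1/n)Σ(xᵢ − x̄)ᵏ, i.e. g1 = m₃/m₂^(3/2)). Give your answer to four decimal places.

-0.2779

x̄ = (6.0 + 7.7 + 8.1 + 6.3 + 3.1 + 3.7) / 6 = 5.8167
deviations (xᵢ − x̄): 0.1833, 1.8833, 2.2833, 0.4833, -2.7167, -2.1167
Σ(xᵢ − x̄)² = 20.8883 ⇒ m₂ = 20.8883/6 = 3.48139
Σ(xᵢ − x̄)³ = -10.8294 ⇒ m₃ = -10.8294/6 = -1.80491
m₂^(3/2) = 3.48139^(1.5) = 6.49574
g1 = m₃ / m₂^(3/2) = -1.80491 / 6.49574 ≈ -0.2779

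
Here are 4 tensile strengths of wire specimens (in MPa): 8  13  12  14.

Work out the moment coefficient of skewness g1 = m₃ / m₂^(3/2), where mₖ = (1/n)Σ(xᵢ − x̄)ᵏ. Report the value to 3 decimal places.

x̄ = (8 + 13 + 12 + 14) / 4 = 11.7500
deviations (xᵢ − x̄): -3.7500, 1.2500, 0.2500, 2.2500
Σ(xᵢ − x̄)² = 20.7500 ⇒ m₂ = 20.7500/4 = 5.18750
Σ(xᵢ − x̄)³ = -39.3750 ⇒ m₃ = -39.3750/4 = -9.84375
m₂^(3/2) = 5.18750^(1.5) = 11.81509
g1 = m₃ / m₂^(3/2) = -9.84375 / 11.81509 ≈ -0.833

-0.833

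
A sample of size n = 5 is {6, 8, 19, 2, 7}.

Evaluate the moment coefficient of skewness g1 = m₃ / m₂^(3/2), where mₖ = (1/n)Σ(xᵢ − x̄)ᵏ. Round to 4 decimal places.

x̄ = (6 + 8 + 19 + 2 + 7) / 5 = 8.4000
deviations (xᵢ − x̄): -2.4000, -0.4000, 10.6000, -6.4000, -1.4000
Σ(xᵢ − x̄)² = 161.2000 ⇒ m₂ = 161.2000/5 = 32.24000
Σ(xᵢ − x̄)³ = 912.2400 ⇒ m₃ = 912.2400/5 = 182.44800
m₂^(3/2) = 32.24000^(1.5) = 183.05962
g1 = m₃ / m₂^(3/2) = 182.44800 / 183.05962 ≈ 0.9967

0.9967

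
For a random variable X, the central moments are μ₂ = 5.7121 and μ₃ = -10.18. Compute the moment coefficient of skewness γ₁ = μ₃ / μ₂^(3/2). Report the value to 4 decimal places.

σ = √μ₂ = √5.7121 = 2.39000
σ³ = μ₂^(3/2) = 13.65192
γ₁ = μ₃/σ³ = -10.18 / 13.65192 ≈ -0.7457

-0.7457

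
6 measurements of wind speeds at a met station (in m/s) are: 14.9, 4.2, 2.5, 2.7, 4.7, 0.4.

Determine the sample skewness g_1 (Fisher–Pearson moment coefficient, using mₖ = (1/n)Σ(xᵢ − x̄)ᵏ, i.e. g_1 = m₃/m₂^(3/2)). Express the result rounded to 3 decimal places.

x̄ = (14.9 + 4.2 + 2.5 + 2.7 + 4.7 + 0.4) / 6 = 4.9000
deviations (xᵢ − x̄): 10.0000, -0.7000, -2.4000, -2.2000, -0.2000, -4.5000
Σ(xᵢ − x̄)² = 131.3800 ⇒ m₂ = 131.3800/6 = 21.89667
Σ(xᵢ − x̄)³ = 884.0520 ⇒ m₃ = 884.0520/6 = 147.34200
m₂^(3/2) = 21.89667^(1.5) = 102.46299
g_1 = m₃ / m₂^(3/2) = 147.34200 / 102.46299 ≈ 1.438

1.438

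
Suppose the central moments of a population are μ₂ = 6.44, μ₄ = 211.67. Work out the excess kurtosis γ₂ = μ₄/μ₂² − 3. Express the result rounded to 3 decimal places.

2.104

μ₂² = 6.44² = 41.47360
μ₄/μ₂² = 211.67 / 41.47360 = 5.10373
γ₂ = 5.10373 − 3 ≈ 2.104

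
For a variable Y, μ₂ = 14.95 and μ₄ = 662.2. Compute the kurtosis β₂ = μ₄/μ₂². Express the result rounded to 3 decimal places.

2.963

μ₂² = 14.95² = 223.50250
μ₄/μ₂² = 662.2 / 223.50250 = 2.96283
β₂ ≈ 2.963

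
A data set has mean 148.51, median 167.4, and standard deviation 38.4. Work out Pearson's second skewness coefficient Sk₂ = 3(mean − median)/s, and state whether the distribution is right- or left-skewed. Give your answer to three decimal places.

-1.476, left-skewed

Sk₂ = 3(148.51 − 167.4) / 38.4 = 3 × -18.8900 / 38.4
    = -56.6700 / 38.4 ≈ -1.476
Sk₂ < 0 ⇒ mean < median ⇒ left-skewed (negative skew).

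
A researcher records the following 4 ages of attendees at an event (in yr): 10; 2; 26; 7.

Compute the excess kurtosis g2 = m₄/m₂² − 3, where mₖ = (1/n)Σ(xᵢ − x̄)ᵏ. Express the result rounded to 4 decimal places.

-0.8887

x̄ = 11.2500
Σ(xᵢ − x̄)² = 322.7500 ⇒ m₂ = 80.68750
Σ(xᵢ − x̄)⁴ = 54983.0781 ⇒ m₄ = 13745.76953
m₂² = 6510.47266
g2 = m₄/m₂² − 3 = 2.11133 − 3 ≈ -0.8887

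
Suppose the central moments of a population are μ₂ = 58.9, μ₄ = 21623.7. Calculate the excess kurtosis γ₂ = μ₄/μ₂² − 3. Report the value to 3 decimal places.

μ₂² = 58.9² = 3469.21000
μ₄/μ₂² = 21623.7 / 3469.21000 = 6.23303
γ₂ = 6.23303 − 3 ≈ 3.233

3.233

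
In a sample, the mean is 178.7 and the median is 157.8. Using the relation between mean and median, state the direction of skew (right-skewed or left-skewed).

right-skewed

mean − median = 178.7 − 157.8 = 20.9
mean > median ⇒ the longer tail is on the right ⇒ right-skewed (positively skewed).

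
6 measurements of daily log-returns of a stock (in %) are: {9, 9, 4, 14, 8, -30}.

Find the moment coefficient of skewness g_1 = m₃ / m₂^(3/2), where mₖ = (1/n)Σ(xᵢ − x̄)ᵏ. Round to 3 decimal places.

-1.633

x̄ = (9 + 9 + 4 + 14 + 8 - 30) / 6 = 2.3333
deviations (xᵢ − x̄): 6.6667, 6.6667, 1.6667, 11.6667, 5.6667, -32.3333
Σ(xᵢ − x̄)² = 1305.3333 ⇒ m₂ = 1305.3333/6 = 217.55556
Σ(xᵢ − x̄)³ = -31435.5556 ⇒ m₃ = -31435.5556/6 = -5239.25926
m₂^(3/2) = 217.55556^(1.5) = 3208.89323
g_1 = m₃ / m₂^(3/2) = -5239.25926 / 3208.89323 ≈ -1.633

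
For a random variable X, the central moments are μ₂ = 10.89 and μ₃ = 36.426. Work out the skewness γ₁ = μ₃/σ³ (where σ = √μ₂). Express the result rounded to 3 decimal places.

1.014

σ = √μ₂ = √10.89 = 3.30000
σ³ = μ₂^(3/2) = 35.93700
γ₁ = μ₃/σ³ = 36.426 / 35.93700 ≈ 1.014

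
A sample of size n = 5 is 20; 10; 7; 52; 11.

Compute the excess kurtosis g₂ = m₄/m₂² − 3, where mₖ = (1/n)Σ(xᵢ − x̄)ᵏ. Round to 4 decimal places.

x̄ = 20.0000
Σ(xᵢ − x̄)² = 1374.0000 ⇒ m₂ = 274.80000
Σ(xᵢ − x̄)⁴ = 1093698.0000 ⇒ m₄ = 218739.60000
m₂² = 75515.04000
g₂ = m₄/m₂² − 3 = 2.89664 − 3 ≈ -0.1034

-0.1034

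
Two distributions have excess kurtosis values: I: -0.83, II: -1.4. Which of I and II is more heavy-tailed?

I

Higher excess kurtosis ⇒ heavier tails relative to the normal distribution.
-0.83 vs -1.4: the larger is -0.83, so I has heavier tails.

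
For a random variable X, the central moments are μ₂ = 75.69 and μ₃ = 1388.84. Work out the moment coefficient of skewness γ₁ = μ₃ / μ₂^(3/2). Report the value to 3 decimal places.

σ = √μ₂ = √75.69 = 8.70000
σ³ = μ₂^(3/2) = 658.50300
γ₁ = μ₃/σ³ = 1388.84 / 658.50300 ≈ 2.109

2.109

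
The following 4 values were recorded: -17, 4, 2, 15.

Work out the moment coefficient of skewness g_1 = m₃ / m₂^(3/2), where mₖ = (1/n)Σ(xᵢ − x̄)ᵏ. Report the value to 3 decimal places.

-0.502

x̄ = (-17 + 4 + 2 + 15) / 4 = 1.0000
deviations (xᵢ − x̄): -18.0000, 3.0000, 1.0000, 14.0000
Σ(xᵢ − x̄)² = 530.0000 ⇒ m₂ = 530.0000/4 = 132.50000
Σ(xᵢ − x̄)³ = -3060.0000 ⇒ m₃ = -3060.0000/4 = -765.00000
m₂^(3/2) = 132.50000^(1.5) = 1525.18954
g_1 = m₃ / m₂^(3/2) = -765.00000 / 1525.18954 ≈ -0.502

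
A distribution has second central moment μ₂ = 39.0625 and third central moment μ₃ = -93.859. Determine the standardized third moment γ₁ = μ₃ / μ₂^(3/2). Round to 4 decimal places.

-0.3844

σ = √μ₂ = √39.0625 = 6.25000
σ³ = μ₂^(3/2) = 244.14063
γ₁ = μ₃/σ³ = -93.859 / 244.14063 ≈ -0.3844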